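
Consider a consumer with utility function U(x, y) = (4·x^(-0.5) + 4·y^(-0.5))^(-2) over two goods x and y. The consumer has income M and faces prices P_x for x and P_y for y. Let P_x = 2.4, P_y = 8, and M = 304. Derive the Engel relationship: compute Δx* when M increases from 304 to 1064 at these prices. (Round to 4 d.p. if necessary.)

Δx* = 126.9815

MU_x ∝ 4·x^(-1.5), MU_y ∝ 4·y^(-1.5), so MRS = (y/x)^(1.5) = P_x/P_y.
Solve for the ratio: y/x = [P_x/P_y]^(2/3).
With the ratio pinned down, the budget gives x* = M/(P_x + P_y·(y/x)) and y* = (y/x)·x*.
Numerically y/x = 0.44814, so x* = 304/(2.4 + 8·0.44814) = 50.7926.
At M' = 1064: x* = 177.7741. Change: 177.7741 − 50.7926 = 126.9815.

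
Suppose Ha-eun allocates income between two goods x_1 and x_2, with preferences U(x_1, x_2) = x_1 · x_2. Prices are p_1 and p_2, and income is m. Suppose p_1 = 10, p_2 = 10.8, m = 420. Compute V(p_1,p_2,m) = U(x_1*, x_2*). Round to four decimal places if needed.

V = 408.3333

MU_x_1/MU_x_2 = (x_2)/(x_1); tangency sets this equal to p_1/p_2.
Rearranging, p_2·x_2 = p_1·x_1. Substituting into the budget gives p_1·x_1·(1 + 1) = m.
Demand: x_1*(p_1,p_2,m) = 0.5·m/p_1 and x_2* = 0.5·m/p_2.
At p_1=10, p_2=10.8, m=420: x_1* = 0.5·420/10 = 21, x_2* = 19.4444.
Utility at the optimum: U(21, 19.4444) = 408.3333.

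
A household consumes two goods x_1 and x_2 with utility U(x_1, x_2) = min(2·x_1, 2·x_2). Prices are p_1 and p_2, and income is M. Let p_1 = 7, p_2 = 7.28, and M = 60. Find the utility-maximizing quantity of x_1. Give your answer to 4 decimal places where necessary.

With perfect complements, no substitution: consume in ratio x_1:x_2 = 2:2.
Budget: p_1·x_1 + p_2·x_1 = M, so (2·p_1 + 2·p_2)·x_1 = 2·M.
Demand: x_1*(p_1,p_2,M) = 2·M/(2·p_1 + 2·p_2), x_2* = 2·M/(2·p_1 + 2·p_2).
Here 2·7 + 2·7.28 = 28.56, giving x_1* = 4.2017.

x_1* = 4.2017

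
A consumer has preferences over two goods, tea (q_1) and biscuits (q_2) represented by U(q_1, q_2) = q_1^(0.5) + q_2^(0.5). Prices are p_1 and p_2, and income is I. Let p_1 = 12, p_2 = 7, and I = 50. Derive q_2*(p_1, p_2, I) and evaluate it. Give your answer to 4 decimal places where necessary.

From the CES first-order condition, (q_2/q_1)^(0.5) = p_1/p_2.
Solve for the ratio: q_2/q_1 = [p_1/p_2]^(2).
With the ratio pinned down, the budget gives q_1* = I/(p_1 + p_2·(q_2/q_1)) and q_2* = (q_2/q_1)·q_1*.
Numerically q_2/q_1 = 2.938776, so q_1* = 50/(12 + 7·2.938776) = 1.5351 and q_2* = 2.938776·1.5351 = 4.5113.

q_2* = 4.5113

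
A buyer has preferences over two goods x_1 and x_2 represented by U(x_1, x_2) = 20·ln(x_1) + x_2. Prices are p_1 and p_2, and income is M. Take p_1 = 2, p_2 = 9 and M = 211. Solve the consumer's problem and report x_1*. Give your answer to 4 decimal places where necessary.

MU_x_1 = 20/x_1, MU_x_2 = 1. Tangency: 20/x_1 = p_1/p_2.
So x_1*(p_1,p_2) = 20·p_2/p_1, independent of income; and x_2* = (M − 20·p_2)/p_2.
At the given prices: x_1* = 20·9/2 = 90.

x_1* = 90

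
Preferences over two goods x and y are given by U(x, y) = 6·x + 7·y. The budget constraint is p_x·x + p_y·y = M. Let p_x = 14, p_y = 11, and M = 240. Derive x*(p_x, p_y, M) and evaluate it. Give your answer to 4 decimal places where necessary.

x* = 0

Perfect substitutes: compare marginal utility per dollar. 6/p_x vs 7/p_y → 0.4286 vs 0.6364.
y gives more utility per dollar, so spend all income on y: y* = M/p_y, x* = 0.
Numerically: x* = 0, y* = 21.8182.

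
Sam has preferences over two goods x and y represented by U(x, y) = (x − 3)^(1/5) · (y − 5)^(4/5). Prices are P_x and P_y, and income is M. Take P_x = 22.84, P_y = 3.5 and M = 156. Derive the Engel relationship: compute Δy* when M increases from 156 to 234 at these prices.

Δy* = 17.8286

Let x' = x−3, y' = y−5. MRS = (1/4)·y'/x' = P_x/P_y.
After buying the subsistence bundle (3, 5), a share 0.2 of the remaining income goes to x: x* = 3 + 0.2·(M − 3P_x − 5P_y)/P_x.
Discretionary income = 156 − 3·22.84 − 5·3.5 = 69.98; y* = 5 + 0.8·69.98/3.5 = 20.9954.
At M' = 234: y* = 38.824. Change: 38.824 − 20.9954 = 17.8286.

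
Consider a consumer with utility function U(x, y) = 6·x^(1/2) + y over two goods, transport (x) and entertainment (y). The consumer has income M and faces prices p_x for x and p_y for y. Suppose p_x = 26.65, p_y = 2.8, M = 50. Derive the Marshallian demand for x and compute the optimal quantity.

x* = 0.0993

Plugging in: x* = (3·2.8/26.65)² = 0.0993.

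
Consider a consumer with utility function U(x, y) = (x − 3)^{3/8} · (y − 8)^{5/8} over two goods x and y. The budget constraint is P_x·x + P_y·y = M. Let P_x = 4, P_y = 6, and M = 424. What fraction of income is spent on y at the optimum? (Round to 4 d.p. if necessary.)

share on y = 0.6498

Substituting into the budget: x* = 3 + 0.375·(M − 3·P_x − 8·P_y)/P_x, and y* = 8 + 0.625·(…)/P_y.
Discretionary income = 424 − 3·4 − 8·6 = 364; x* = 3 + 0.375·364/4 = 37.125; y* = 8 + 0.625·364/6 = 45.9167.
Expenditure on y: 6·45.9167 = 275.5; share = 0.6498.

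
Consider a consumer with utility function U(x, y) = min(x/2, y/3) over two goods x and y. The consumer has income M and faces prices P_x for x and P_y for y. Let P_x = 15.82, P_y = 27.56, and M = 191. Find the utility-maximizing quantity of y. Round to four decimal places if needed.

y* = 5.0122

With perfect complements, no substitution: consume in ratio x:y = 2:3.
Budget: P_x·x + P_y·(3/2)·x = M, so (2·P_x + 3·P_y)·x = 2·M.
Demand: x*(P_x,P_y,M) = 2·M/(2·P_x + 3·P_y), y* = 3·M/(2·P_x + 3·P_y).
Here 2·15.82 + 3·27.56 = 114.32, giving y* = 5.0122.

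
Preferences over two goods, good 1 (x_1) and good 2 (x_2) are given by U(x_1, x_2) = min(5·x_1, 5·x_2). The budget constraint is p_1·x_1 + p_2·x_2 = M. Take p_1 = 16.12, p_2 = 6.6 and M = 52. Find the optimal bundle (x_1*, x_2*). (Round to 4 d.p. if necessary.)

x_1* = 2.2887, x_2* = 2.2887

Leontief preferences: the optimum is at the kink where x_1/5 = x_2/5, i.e. x_2 = x_1.
Budget: p_1·x_1 + p_2·x_1 = M, so (5·p_1 + 5·p_2)·x_1 = 5·M.
Demand: x_1*(p_1,p_2,M) = 5·M/(5·p_1 + 5·p_2), x_2* = 5·M/(5·p_1 + 5·p_2).
Here 5·16.12 + 5·6.6 = 113.6, giving x_1* = 2.2887 and x_2* = 2.2887.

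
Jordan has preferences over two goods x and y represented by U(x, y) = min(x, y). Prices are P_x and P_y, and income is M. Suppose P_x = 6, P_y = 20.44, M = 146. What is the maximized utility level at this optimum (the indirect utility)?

Leontief preferences: the optimum is at the kink where x/1 = y/1, i.e. y = x.
Budget: P_x·x + P_y·x = M, so (P_x + P_y)·x = M.
Demand: x*(P_x,P_y,M) = M/(P_x + P_y), y* = M/(P_x + P_y).
Here 6 + 20.44 = 26.44, giving x* = 5.5219 and y* = 5.5219.
Utility at the optimum: U(5.5219, 5.5219) = 5.5219.

V = 5.5219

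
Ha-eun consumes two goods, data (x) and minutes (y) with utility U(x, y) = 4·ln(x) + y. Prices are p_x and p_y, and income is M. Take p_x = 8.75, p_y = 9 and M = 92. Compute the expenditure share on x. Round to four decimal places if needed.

share on x = 0.3913

MU_x = 4/x, MU_y = 1. Tangency: 4/x = p_x/p_y.
So x*(p_x,p_y) = 4·p_y/p_x, independent of income; and y* = (M − 4·p_y)/p_y.
At the given prices: x* = 4·9/8.75 = 4.1143, and y* = 6.2222.
Expenditure on x: 8.75·4.1143 = 36; share = 0.3913.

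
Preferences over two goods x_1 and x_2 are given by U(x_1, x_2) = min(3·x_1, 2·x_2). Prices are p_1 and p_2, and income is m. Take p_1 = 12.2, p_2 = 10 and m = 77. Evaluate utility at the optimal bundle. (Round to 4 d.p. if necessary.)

V = 8.4926

Demand: x_1*(p_1,p_2,m) = 2·m/(2·p_1 + 3·p_2), x_2* = 3·m/(2·p_1 + 3·p_2).
Here 2·12.2 + 3·10 = 54.4, giving x_1* = 2.8309 and x_2* = 4.2463.
Utility at the optimum: U(2.8309, 4.2463) = 8.4926.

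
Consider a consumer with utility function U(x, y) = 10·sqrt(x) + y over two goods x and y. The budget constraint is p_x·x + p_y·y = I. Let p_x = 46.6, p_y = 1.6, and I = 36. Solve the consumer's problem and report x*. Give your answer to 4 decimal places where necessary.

x* = 0.0295

Utility is quasi-linear in y; the FOC for x is 5/√x = p_x/p_y.
Solve: √x = 5·p_y/p_x, so x*(p_x,p_y) = (5·p_y/p_x)², and y* = (I − p_x·x*)/p_y.
Plugging in: x* = (5·1.6/46.6)² = 0.0295.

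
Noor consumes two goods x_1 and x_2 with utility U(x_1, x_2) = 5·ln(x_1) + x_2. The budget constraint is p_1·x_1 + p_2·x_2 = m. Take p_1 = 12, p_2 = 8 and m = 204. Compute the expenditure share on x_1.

Set MRS = p_1/p_2: (5/x_1)/1 = p_1/p_2.
So x_1*(p_1,p_2) = 5·p_2/p_1, independent of income; and x_2* = (m − 5·p_2)/p_2.
At the given prices: x_1* = 5·8/12 = 3.3333, and x_2* = 20.5.
Expenditure on x_1: 12·3.3333 = 40; share = 0.1961.

share on x_1 = 0.1961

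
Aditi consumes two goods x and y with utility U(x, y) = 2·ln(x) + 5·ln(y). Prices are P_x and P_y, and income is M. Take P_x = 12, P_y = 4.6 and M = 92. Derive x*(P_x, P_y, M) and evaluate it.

x* = 2.1905

MU_x/MU_y = (2·y)/(5·x); tangency sets this equal to P_x/P_y.
So 2·P_y·y = 5·P_x·x; combined with the budget, a share 2/7 of income goes to x.
Demand: x*(P_x,P_y,M) = 2/7·M/P_x and y* = 5/7·M/P_y.
At P_x=12, P_y=4.6, M=92: x* = 2/7·92/12 = 2.1905.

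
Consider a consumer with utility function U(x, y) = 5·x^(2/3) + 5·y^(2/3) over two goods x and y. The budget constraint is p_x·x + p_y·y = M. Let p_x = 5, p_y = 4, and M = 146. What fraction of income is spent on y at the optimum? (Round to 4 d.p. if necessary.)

MRS = MU_x/MU_y = (y/x)^(1/3). Set equal to p_x/p_y.
Hence y/x = (p_x/p_y)^(1/(1/3)), i.e. raised to the 3 power.
Substitute y = (y/x)·x into the budget: x* = M/(p_x + p_y·(y/x)).
Numerically y/x = 1.953125, so x* = 146/(5 + 4·1.953125) = 11.3951 and y* = 1.953125·11.3951 = 22.2561.
Expenditure on y: 4·22.2561 = 89.0244; share = 0.6098.

share on y = 0.6098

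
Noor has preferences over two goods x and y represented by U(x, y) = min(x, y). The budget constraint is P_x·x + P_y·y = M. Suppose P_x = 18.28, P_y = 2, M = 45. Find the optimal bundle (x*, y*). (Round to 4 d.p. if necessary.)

x* = 2.2189, y* = 2.2189

With perfect complements, no substitution: consume in ratio x:y = 1:1.
Budget: P_x·x + P_y·x = M, so (P_x + P_y)·x = M.
Demand: x*(P_x,P_y,M) = M/(P_x + P_y), y* = M/(P_x + P_y).
Here 18.28 + 2 = 20.28, giving x* = 2.2189 and y* = 2.2189.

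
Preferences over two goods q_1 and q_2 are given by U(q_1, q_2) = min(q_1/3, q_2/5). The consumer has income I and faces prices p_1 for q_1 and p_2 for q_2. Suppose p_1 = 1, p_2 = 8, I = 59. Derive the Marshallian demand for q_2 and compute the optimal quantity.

q_2* = 6.8605

With perfect complements, no substitution: consume in ratio q_1:q_2 = 3:5.
Budget: p_1·q_1 + p_2·(5/3)·q_1 = I, so (3·p_1 + 5·p_2)·q_1 = 3·I.
Demand: q_1*(p_1,p_2,I) = 3·I/(3·p_1 + 5·p_2), q_2* = 5·I/(3·p_1 + 5·p_2).
Here 3·1 + 5·8 = 43, giving q_2* = 6.8605.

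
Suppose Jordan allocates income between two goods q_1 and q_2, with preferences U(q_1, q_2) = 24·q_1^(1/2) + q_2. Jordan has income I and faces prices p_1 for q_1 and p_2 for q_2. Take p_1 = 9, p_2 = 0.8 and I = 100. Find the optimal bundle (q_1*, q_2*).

q_1* = 1.1378, q_2* = 112.2

MU_q_1 = 12/√q_1, MU_q_2 = 1. Tangency: 12/√q_1 = p_1/p_2.
Thus q_1* = (12·p_2/p_1)² — independent of I — with the rest of income spent on q_2.
Plugging in: q_1* = (12·0.8/9)² = 1.1378, q_2* = 112.2.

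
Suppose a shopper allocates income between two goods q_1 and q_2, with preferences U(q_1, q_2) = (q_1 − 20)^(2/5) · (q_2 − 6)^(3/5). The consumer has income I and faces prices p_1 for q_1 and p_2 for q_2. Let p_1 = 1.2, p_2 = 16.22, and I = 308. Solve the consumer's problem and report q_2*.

q_2* = 12.9055

MRS = (2/3)·(q_2−6)/(q_1−20). Tangency with p_1/p_2 gives q_2−6 = (3/2)·(p_1/p_2)·(q_1−20).
Substituting into the budget: q_1* = 20 + 0.4·(I − 20·p_1 − 6·p_2)/p_1, and q_2* = 6 + 0.6·(…)/p_2.
Discretionary income = 308 − 20·1.2 − 6·16.22 = 186.68; q_2* = 6 + 0.6·186.68/16.22 = 12.9055.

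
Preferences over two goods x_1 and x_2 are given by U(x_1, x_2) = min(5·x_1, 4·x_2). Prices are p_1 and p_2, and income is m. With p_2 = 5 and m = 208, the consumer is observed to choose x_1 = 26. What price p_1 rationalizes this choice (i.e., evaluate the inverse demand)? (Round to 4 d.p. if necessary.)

p_1 = 1.75

With perfect complements, no substitution: consume in ratio x_1:x_2 = 4:5.
Budget: p_1·x_1 + p_2·(5/4)·x_1 = m, so (4·p_1 + 5·p_2)·x_1 = 4·m.
Demand: x_1*(p_1,p_2,m) = 4·m/(4·p_1 + 5·p_2), x_2* = 5·m/(4·p_1 + 5·p_2).
Set x_1* = 26 in the demand function and solve for p_1: p_1 = 1.75.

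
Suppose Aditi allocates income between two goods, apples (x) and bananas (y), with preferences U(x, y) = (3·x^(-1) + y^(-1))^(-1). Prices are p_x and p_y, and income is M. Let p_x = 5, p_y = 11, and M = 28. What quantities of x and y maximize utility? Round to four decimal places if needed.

With the ratio pinned down, the budget gives x* = M/(p_x + p_y·(y/x)) and y* = (y/x)·x*.
Numerically y/x = 0.389249, so x* = 28/(5 + 11·0.389249) = 3.0167 and y* = 0.389249·3.0167 = 1.1742.

x* = 3.0167, y* = 1.1742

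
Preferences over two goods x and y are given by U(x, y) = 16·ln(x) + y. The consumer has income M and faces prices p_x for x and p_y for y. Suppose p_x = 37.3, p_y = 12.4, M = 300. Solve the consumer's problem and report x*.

x* = 5.319

At the given prices: x* = 16·12.4/37.3 = 5.319.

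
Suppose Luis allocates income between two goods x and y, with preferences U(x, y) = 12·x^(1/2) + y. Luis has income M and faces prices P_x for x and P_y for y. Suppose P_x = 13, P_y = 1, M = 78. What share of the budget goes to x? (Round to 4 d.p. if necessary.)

MU_x = 6/√x, MU_y = 1. Tangency: 6/√x = P_x/P_y.
Solve: √x = 6·P_y/P_x, so x*(P_x,P_y) = (6·P_y/P_x)², and y* = (M − P_x·x*)/P_y.
Plugging in: x* = (6·1/13)² = 0.213, y* = 75.2308.
Expenditure on x: 13·0.213 = 2.7692; share = 0.0355.

share on x = 0.0355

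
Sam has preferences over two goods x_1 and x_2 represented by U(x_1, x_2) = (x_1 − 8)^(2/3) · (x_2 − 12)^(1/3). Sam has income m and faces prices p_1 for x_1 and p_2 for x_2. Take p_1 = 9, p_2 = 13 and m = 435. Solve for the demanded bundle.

x_1* = 23.3333, x_2* = 17.3077

MRS = 2·(x_2−12)/(x_1−8). Tangency with p_1/p_2 gives x_2−12 = (1/2)·(p_1/p_2)·(x_1−8).
Substituting into the budget: x_1* = 8 + 2/3·(m − 8·p_1 − 12·p_2)/p_1, and x_2* = 12 + 1/3·(…)/p_2.
Discretionary income = 435 − 8·9 − 12·13 = 207; x_1* = 8 + 2/3·207/9 = 23.3333; x_2* = 12 + 1/3·207/13 = 17.3077.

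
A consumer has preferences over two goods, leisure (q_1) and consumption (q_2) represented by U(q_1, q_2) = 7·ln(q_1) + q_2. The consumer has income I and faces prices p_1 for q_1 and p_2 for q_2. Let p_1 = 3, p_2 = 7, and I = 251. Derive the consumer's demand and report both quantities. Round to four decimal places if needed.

So q_1*(p_1,p_2) = 7·p_2/p_1, independent of income; and q_2* = (I − 7·p_2)/p_2.
At the given prices: q_1* = 7·7/3 = 16.3333, and q_2* = 28.8571.

q_1* = 16.3333, q_2* = 28.8571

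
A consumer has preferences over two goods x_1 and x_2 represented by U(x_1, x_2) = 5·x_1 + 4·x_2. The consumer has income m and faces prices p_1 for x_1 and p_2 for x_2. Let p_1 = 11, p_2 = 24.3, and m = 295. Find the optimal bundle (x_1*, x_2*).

x_1* = 26.8182, x_2* = 0

Perfect substitutes: compare marginal utility per dollar. 5/p_1 vs 4/p_2 → 0.4545 vs 0.1646.
x_1 gives more utility per dollar, so spend all income on x_1: x_1* = m/p_1, x_2* = 0.
Numerically: x_1* = 26.8182, x_2* = 0.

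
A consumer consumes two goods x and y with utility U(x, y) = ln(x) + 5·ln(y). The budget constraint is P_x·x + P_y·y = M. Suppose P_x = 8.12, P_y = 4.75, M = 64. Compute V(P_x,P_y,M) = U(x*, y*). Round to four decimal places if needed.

V = 12.3649

MU_x/MU_y = (y)/(5·x); tangency sets this equal to P_x/P_y.
Rearranging, P_y·y = 5·P_x·x. Substituting into the budget gives P_x·x·(1 + 5) = M.
Demand: x*(P_x,P_y,M) = 1/6·M/P_x and y* = 5/6·M/P_y.
At P_x=8.12, P_y=4.75, M=64: x* = 1/6·64/8.12 = 1.3136, y* = 11.2281.
Utility at the optimum: U(1.3136, 11.2281) = 12.3649.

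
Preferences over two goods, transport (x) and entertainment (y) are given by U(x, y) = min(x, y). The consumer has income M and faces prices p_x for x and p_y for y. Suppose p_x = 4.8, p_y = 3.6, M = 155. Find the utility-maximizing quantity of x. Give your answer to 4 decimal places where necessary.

With perfect complements, no substitution: consume in ratio x:y = 1:1.
Budget: p_x·x + p_y·x = M, so (p_x + p_y)·x = M.
Demand: x*(p_x,p_y,M) = M/(p_x + p_y), y* = M/(p_x + p_y).
Here 4.8 + 3.6 = 8.4, giving x* = 18.4524.

x* = 18.4524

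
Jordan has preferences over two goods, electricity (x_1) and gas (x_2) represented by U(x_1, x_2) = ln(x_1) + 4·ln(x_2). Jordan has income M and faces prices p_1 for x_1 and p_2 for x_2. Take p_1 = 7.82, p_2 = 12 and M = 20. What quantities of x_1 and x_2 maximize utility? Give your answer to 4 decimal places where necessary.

x_1* = 0.5115, x_2* = 1.3333

Tangency: MRS = (1/4)·x_2/x_1 = p_1/p_2.
Rearranging, p_2·x_2 = 4·p_1·x_1. Substituting into the budget gives p_1·x_1·(1 + 4) = M.
Demand: x_1*(p_1,p_2,M) = 0.2·M/p_1 and x_2* = 0.8·M/p_2.
At p_1=7.82, p_2=12, M=20: x_1* = 0.2·20/7.82 = 0.5115, x_2* = 1.3333.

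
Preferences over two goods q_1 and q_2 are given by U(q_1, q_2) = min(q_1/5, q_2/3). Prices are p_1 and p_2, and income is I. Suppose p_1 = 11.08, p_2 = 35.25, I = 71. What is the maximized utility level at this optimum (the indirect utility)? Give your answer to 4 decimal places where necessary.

Leontief preferences: the optimum is at the kink where q_1/5 = q_2/3, i.e. q_2 = (3/5)·q_1.
Budget: p_1·q_1 + p_2·(3/5)·q_1 = I, so (5·p_1 + 3·p_2)·q_1 = 5·I.
Demand: q_1*(p_1,p_2,I) = 5·I/(5·p_1 + 3·p_2), q_2* = 3·I/(5·p_1 + 3·p_2).
Here 5·11.08 + 3·35.25 = 161.15, giving q_1* = 2.2029 and q_2* = 1.3217.
Utility at the optimum: U(2.2029, 1.3217) = 0.4406.

V = 0.4406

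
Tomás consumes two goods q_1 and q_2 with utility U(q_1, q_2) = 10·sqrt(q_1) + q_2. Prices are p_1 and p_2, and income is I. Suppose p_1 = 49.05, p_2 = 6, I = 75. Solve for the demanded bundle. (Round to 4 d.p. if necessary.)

Solve: √q_1 = 5·p_2/p_1, so q_1*(p_1,p_2) = (5·p_2/p_1)², and q_2* = (I − p_1·q_1*)/p_2.
Plugging in: q_1* = (5·6/49.05)² = 0.3741, q_2* = 9.4419.

q_1* = 0.3741, q_2* = 9.4419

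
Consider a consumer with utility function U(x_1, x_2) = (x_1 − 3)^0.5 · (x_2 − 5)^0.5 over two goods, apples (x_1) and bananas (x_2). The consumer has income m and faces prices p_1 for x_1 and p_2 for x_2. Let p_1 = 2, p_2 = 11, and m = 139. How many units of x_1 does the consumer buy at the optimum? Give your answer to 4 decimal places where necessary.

MRS = (x_2−5)/(x_1−3). Tangency with p_1/p_2 gives x_2−5 = (p_1/p_2)·(x_1−3).
After buying the subsistence bundle (3, 5), a share 0.5 of the remaining income goes to x_1: x_1* = 3 + 0.5·(m − 3p_1 − 5p_2)/p_1.
Discretionary income = 139 − 3·2 − 5·11 = 78; x_1* = 3 + 0.5·78/2 = 22.5.

x_1* = 22.5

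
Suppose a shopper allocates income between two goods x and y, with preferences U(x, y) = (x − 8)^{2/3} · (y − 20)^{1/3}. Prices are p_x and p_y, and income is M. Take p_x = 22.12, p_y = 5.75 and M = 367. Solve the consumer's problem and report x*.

MRS = 2·(y−20)/(x−8). Tangency with p_x/p_y gives y−20 = (1/2)·(p_x/p_y)·(x−8).
Substituting into the budget: x* = 8 + 2/3·(M − 8·p_x − 20·p_y)/p_x, and y* = 20 + 1/3·(…)/p_y.
Discretionary income = 367 − 8·22.12 − 20·5.75 = 75.04; x* = 8 + 2/3·75.04/22.12 = 10.2616.

x* = 10.2616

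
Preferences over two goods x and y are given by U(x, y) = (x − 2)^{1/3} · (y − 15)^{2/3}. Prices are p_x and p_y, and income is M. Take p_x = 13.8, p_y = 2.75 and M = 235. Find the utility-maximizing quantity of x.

x* = 6.0133

This is Cobb-Douglas in (x−2, y−15): tangency gives 1/3·p_y·(y−15) = 2/3·p_x·(x−2).
After buying the subsistence bundle (2, 15), a share 1/3 of the remaining income goes to x: x* = 2 + 1/3·(M − 2p_x − 15p_y)/p_x.
Discretionary income = 235 − 2·13.8 − 15·2.75 = 166.15; x* = 2 + 1/3·166.15/13.8 = 6.0133.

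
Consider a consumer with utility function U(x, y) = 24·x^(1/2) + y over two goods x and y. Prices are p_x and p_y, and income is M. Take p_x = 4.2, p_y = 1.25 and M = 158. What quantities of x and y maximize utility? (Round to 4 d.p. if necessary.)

x* = 12.7551, y* = 83.5429

Utility is quasi-linear in y; the FOC for x is 12/√x = p_x/p_y.
Solve: √x = 12·p_y/p_x, so x*(p_x,p_y) = (12·p_y/p_x)², and y* = (M − p_x·x*)/p_y.
Plugging in: x* = (12·1.25/4.2)² = 12.7551, y* = 83.5429.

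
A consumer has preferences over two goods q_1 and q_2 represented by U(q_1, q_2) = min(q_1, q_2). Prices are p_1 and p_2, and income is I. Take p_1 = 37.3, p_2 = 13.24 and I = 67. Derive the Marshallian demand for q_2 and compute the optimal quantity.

Here 37.3 + 13.24 = 50.54, giving q_2* = 1.3257.

q_2* = 1.3257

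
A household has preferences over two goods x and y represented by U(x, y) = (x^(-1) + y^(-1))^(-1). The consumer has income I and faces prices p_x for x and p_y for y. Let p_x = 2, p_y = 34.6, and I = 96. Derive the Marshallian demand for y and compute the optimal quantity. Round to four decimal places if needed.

y* = 2.2368

From the CES first-order condition, (y/x)^(2) = p_x/p_y.
Solve for the ratio: y/x = [p_x/p_y]^(0.5).
Substitute y = (y/x)·x into the budget: x* = I/(p_x + p_y·(y/x)).
Numerically y/x = 0.240424, so x* = 96/(2 + 34.6·0.240424) = 9.3035 and y* = 0.240424·9.3035 = 2.2368.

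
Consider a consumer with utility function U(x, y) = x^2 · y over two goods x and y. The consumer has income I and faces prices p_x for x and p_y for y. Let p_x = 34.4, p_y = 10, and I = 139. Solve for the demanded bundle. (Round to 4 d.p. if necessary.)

x* = 2.6938, y* = 4.6333

MU_x/MU_y = (2·y)/(x); tangency sets this equal to p_x/p_y.
So 2·p_y·y = p_x·x; combined with the budget, a share 2/3 of income goes to x.
Demand: x*(p_x,p_y,I) = 2/3·I/p_x and y* = 1/3·I/p_y.
At p_x=34.4, p_y=10, I=139: x* = 2/3·139/34.4 = 2.6938, y* = 4.6333.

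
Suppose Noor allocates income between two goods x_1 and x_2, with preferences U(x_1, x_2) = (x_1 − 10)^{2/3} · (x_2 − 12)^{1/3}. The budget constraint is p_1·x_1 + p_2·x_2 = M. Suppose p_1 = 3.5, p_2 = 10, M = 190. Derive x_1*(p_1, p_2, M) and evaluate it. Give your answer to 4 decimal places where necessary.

x_1* = 16.6667

Let x_1' = x_1−10, x_2' = x_2−12. MRS = 2·x_2'/x_1' = p_1/p_2.
Substituting into the budget: x_1* = 10 + 2/3·(M − 10·p_1 − 12·p_2)/p_1, and x_2* = 12 + 1/3·(…)/p_2.
Discretionary income = 190 − 10·3.5 − 12·10 = 35; x_1* = 10 + 2/3·35/3.5 = 16.6667.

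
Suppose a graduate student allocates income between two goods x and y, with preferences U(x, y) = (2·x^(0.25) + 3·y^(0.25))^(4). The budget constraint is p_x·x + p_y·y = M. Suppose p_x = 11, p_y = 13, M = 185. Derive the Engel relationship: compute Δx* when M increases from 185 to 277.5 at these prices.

Δx* = 3.2046

Substitute y = (y/x)·x into the budget: x* = M/(p_x + p_y·(y/x)).
Numerically y/x = 1.374213, so x* = 185/(11 + 13·1.374213) = 6.4092.
At M' = 277.5: x* = 9.6138. Change: 9.6138 − 6.4092 = 3.2046.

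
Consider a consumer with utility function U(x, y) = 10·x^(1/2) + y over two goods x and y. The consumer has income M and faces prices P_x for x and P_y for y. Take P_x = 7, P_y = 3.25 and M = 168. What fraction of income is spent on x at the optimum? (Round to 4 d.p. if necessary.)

MU_x = 5/√x, MU_y = 1. Tangency: 5/√x = P_x/P_y.
Thus x* = (5·P_y/P_x)² — independent of M — with the rest of income spent on y.
Plugging in: x* = (5·3.25/7)² = 5.389, y* = 40.0852.
Expenditure on x: 7·5.389 = 37.7232; share = 0.2245.

share on x = 0.2245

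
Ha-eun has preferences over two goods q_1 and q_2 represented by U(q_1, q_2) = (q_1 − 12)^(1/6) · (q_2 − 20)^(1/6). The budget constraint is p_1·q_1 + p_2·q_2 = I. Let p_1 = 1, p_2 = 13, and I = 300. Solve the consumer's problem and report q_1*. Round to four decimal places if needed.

q_1* = 26

Let q_1' = q_1−12, q_2' = q_2−20. MRS = q_2'/q_1' = p_1/p_2.
Substituting into the budget: q_1* = 12 + 0.5·(I − 12·p_1 − 20·p_2)/p_1, and q_2* = 20 + 0.5·(…)/p_2.
Discretionary income = 300 − 12·1 − 20·13 = 28; q_1* = 12 + 0.5·28/1 = 26.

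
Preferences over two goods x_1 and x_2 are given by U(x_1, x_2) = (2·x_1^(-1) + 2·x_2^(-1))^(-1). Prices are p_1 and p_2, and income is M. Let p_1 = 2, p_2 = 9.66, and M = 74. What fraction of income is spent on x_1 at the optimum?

share on x_1 = 0.3127

MRS = MU_x_1/MU_x_2 = (x_2/x_1)^(2). Set equal to p_1/p_2.
Solve for the ratio: x_2/x_1 = [p_1/p_2]^(0.5).
With the ratio pinned down, the budget gives x_1* = M/(p_1 + p_2·(x_2/x_1)) and x_2* = (x_2/x_1)·x_1*.
Numerically x_2/x_1 = 0.455016, so x_1* = 74/(2 + 9.66·0.455016) = 11.5707 and x_2* = 0.455016·11.5707 = 5.2649.
Expenditure on x_1: 2·11.5707 = 23.1414; share = 0.3127.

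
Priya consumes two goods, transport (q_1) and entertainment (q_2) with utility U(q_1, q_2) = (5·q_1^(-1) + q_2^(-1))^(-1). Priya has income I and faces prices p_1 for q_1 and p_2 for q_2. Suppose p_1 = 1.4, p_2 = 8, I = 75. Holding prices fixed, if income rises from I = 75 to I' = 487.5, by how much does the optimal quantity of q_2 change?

Δq_2* = 26.6416

MU_q_1 ∝ 5·q_1^(-2), MU_q_2 ∝ q_2^(-2), so MRS = 5·(q_2/q_1)^(2) = p_1/p_2.
Solve for the ratio: q_2/q_1 = [(1/5)·p_1/p_2]^(0.5).
With the ratio pinned down, the budget gives q_1* = I/(p_1 + p_2·(q_2/q_1)) and q_2* = (q_2/q_1)·q_1*.
Numerically q_2/q_1 = 0.187083, so q_1* = 75/(1.4 + 8·0.187083) = 25.8919 and q_2* = 0.187083·25.8919 = 4.8439.
At I' = 487.5: q_2* = 31.4855. Change: 31.4855 − 4.8439 = 26.6416.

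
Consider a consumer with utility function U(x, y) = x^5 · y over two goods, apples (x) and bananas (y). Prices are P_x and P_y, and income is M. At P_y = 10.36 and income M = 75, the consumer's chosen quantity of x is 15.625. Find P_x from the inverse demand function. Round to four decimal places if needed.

P_x = 4

MU_x/MU_y = (5·y)/(x); tangency sets this equal to P_x/P_y.
Rearranging, P_y·y = (1/5)·P_x·x. Substituting into the budget gives P_x·x·(1 + (1/5)) = M.
Demand: x*(P_x,P_y,M) = 5/6·M/P_x and y* = 1/6·M/P_y.
Set x* = 15.625 in the demand function and solve for P_x: P_x = 4.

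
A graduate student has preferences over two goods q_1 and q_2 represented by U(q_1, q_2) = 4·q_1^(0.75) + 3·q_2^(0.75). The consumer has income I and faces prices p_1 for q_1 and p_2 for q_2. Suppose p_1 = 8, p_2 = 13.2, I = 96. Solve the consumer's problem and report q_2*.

MU_q_1 ∝ 4·q_1^(-0.25), MU_q_2 ∝ 3·q_2^(-0.25), so MRS = (4/3)·(q_2/q_1)^(0.25) = p_1/p_2.
Solve for the ratio: q_2/q_1 = [(3/4)·p_1/p_2]^(4).
With the ratio pinned down, the budget gives q_1* = I/(p_1 + p_2·(q_2/q_1)) and q_2* = (q_2/q_1)·q_1*.
Numerically q_2/q_1 = 0.042688, so q_1* = 96/(8 + 13.2·0.042688) = 11.2104 and q_2* = 0.042688·11.2104 = 0.4786.

q_2* = 0.4786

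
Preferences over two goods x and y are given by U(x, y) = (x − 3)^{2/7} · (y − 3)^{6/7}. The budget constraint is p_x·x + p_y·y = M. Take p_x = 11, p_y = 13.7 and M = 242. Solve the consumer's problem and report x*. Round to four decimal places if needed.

x* = 6.8159

This is Cobb-Douglas in (x−3, y−3): tangency gives 2/7·p_y·(y−3) = 6/7·p_x·(x−3).
Substituting into the budget: x* = 3 + 0.25·(M − 3·p_x − 3·p_y)/p_x, and y* = 3 + 0.75·(…)/p_y.
Discretionary income = 242 − 3·11 − 3·13.7 = 167.9; x* = 3 + 0.25·167.9/11 = 6.8159.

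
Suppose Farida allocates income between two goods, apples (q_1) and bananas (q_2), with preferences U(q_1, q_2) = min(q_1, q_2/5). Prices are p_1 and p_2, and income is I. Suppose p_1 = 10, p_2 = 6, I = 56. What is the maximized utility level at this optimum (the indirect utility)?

With perfect complements, no substitution: consume in ratio q_1:q_2 = 1:5.
Budget: p_1·q_1 + p_2·5·q_1 = I, so (p_1 + 5·p_2)·q_1 = I.
Demand: q_1*(p_1,p_2,I) = I/(p_1 + 5·p_2), q_2* = 5·I/(p_1 + 5·p_2).
Here 10 + 5·6 = 40, giving q_1* = 1.4 and q_2* = 7.
Utility at the optimum: U(1.4, 7) = 1.4.

V = 1.4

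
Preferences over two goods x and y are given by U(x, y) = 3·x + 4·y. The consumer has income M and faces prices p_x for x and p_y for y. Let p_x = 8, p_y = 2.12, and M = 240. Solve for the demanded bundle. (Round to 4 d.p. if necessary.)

x* = 0, y* = 113.2075

Numerically: x* = 0, y* = 113.2075.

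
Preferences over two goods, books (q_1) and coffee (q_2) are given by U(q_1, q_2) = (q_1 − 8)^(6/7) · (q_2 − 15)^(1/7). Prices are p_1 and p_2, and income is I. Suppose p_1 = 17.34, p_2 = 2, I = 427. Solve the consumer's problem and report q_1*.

This is Cobb-Douglas in (q_1−8, q_2−15): tangency gives 6/7·p_2·(q_2−15) = 1/7·p_1·(q_1−8).
Substituting into the budget: q_1* = 8 + 6/7·(I − 8·p_1 − 15·p_2)/p_1, and q_2* = 15 + 1/7·(…)/p_2.
Discretionary income = 427 − 8·17.34 − 15·2 = 258.28; q_1* = 8 + 6/7·258.28/17.34 = 20.7672.

q_1* = 20.7672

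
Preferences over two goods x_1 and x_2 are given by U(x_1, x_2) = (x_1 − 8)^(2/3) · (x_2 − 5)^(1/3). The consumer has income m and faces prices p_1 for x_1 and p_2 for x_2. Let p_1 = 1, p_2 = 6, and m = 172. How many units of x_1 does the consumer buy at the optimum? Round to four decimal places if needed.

x_1* = 97.3333

Let x_1' = x_1−8, x_2' = x_2−5. MRS = 2·x_2'/x_1' = p_1/p_2.
Substituting into the budget: x_1* = 8 + 2/3·(m − 8·p_1 − 5·p_2)/p_1, and x_2* = 5 + 1/3·(…)/p_2.
Discretionary income = 172 − 8·1 − 5·6 = 134; x_1* = 8 + 2/3·134/1 = 97.3333.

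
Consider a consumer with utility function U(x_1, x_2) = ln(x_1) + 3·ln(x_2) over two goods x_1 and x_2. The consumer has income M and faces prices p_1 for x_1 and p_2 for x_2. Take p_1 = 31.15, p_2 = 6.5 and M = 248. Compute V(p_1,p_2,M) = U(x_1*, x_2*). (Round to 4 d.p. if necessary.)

Demand: x_1*(p_1,p_2,M) = 0.25·M/p_1 and x_2* = 0.75·M/p_2.
At p_1=31.15, p_2=6.5, M=248: x_1* = 0.25·248/31.15 = 1.9904, x_2* = 28.6154.
Utility at the optimum: U(1.9904, 28.6154) = 10.7502.

V = 10.7502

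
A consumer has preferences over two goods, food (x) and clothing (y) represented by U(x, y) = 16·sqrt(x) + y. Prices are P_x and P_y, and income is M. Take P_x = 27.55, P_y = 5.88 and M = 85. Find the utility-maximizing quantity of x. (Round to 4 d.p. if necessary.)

MU_x = 8/√x, MU_y = 1. Tangency: 8/√x = P_x/P_y.
Thus x* = (8·P_y/P_x)² — independent of M — with the rest of income spent on y.
Plugging in: x* = (8·5.88/27.55)² = 2.9154.

x* = 2.9154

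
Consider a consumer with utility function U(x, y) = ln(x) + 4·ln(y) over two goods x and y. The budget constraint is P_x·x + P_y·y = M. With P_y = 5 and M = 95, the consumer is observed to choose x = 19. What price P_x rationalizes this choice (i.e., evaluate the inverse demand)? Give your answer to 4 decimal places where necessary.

The MRS is (1/4)·y/x. Set MRS = P_x/P_y.
Rearranging, P_y·y = 4·P_x·x. Substituting into the budget gives P_x·x·(1 + 4) = M.
Demand: x*(P_x,P_y,M) = 0.2·M/P_x and y* = 0.8·M/P_y.
Set x* = 19 in the demand function and solve for P_x: P_x = 1.

P_x = 1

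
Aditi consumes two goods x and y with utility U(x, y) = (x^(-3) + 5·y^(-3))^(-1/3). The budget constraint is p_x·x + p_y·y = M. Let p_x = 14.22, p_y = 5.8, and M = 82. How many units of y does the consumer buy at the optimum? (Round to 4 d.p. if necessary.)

From the CES first-order condition, (1/5)·(y/x)^(4) = p_x/p_y.
Solve for the ratio: y/x = [5·p_x/p_y]^(0.25).
Substitute y = (y/x)·x into the budget: x* = M/(p_x + p_y·(y/x)).
Numerically y/x = 1.871158, so x* = 82/(14.22 + 5.8·1.871158) = 3.2705 and y* = 1.871158·3.2705 = 6.1196.

y* = 6.1196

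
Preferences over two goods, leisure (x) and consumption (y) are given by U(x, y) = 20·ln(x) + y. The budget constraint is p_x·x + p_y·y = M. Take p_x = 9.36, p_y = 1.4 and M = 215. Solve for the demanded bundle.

Set MRS = p_x/p_y: (20/x)/1 = p_x/p_y.
So x*(p_x,p_y) = 20·p_y/p_x, independent of income; and y* = (M − 20·p_y)/p_y.
At the given prices: x* = 20·1.4/9.36 = 2.9915, and y* = 133.5714.

x* = 2.9915, y* = 133.5714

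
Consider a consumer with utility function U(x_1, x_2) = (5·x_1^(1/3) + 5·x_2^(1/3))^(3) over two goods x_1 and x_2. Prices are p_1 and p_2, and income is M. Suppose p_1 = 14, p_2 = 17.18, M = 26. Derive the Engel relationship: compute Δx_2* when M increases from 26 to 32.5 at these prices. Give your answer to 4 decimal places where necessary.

MRS = MU_x_1/MU_x_2 = (x_2/x_1)^(2/3). Set equal to p_1/p_2.
Solve for the ratio: x_2/x_1 = [p_1/p_2]^(1.5).
With the ratio pinned down, the budget gives x_1* = M/(p_1 + p_2·(x_2/x_1)) and x_2* = (x_2/x_1)·x_1*.
Numerically x_2/x_1 = 0.735626, so x_1* = 26/(14 + 17.18·0.735626) = 0.976 and x_2* = 0.735626·0.976 = 0.718.
At M' = 32.5: x_2* = 0.8975. Change: 0.8975 − 0.718 = 0.1795.

Δx_2* = 0.1795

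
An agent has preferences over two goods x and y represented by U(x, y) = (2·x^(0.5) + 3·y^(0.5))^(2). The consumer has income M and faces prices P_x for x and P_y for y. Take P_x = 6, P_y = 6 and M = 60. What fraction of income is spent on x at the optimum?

share on x = 0.3077

MRS = MU_x/MU_y = (2/3)·(y/x)^(0.5). Set equal to P_x/P_y.
Hence y/x = ((3/2)·P_x/P_y)^(1/(0.5)), i.e. raised to the 2 power.
Substitute y = (y/x)·x into the budget: x* = M/(P_x + P_y·(y/x)).
Numerically y/x = 2.25, so x* = 60/(6 + 6·2.25) = 3.0769 and y* = 2.25·3.0769 = 6.9231.
Expenditure on x: 6·3.0769 = 18.4615; share = 0.3077.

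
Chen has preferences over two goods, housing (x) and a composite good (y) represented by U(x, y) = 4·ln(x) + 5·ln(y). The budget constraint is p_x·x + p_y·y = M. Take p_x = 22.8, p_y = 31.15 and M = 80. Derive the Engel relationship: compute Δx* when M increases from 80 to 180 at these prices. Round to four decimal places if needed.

Δx* = 1.9493

Demand: x*(p_x,p_y,M) = 4/9·M/p_x and y* = 5/9·M/p_y.
At p_x=22.8, p_y=31.15, M=80: x* = 4/9·80/22.8 = 1.5595.
At M' = 180: x* = 3.5088. Change: 3.5088 − 1.5595 = 1.9493.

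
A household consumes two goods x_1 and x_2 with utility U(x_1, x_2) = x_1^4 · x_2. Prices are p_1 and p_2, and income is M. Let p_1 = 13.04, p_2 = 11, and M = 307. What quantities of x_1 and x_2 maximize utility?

Tangency: MRS = 4·x_2/x_1 = p_1/p_2.
So 4·p_2·x_2 = p_1·x_1; combined with the budget, a share 0.8 of income goes to x_1.
Demand: x_1*(p_1,p_2,M) = 0.8·M/p_1 and x_2* = 0.2·M/p_2.
At p_1=13.04, p_2=11, M=307: x_1* = 0.8·307/13.04 = 18.8344, x_2* = 5.5818.

x_1* = 18.8344, x_2* = 5.5818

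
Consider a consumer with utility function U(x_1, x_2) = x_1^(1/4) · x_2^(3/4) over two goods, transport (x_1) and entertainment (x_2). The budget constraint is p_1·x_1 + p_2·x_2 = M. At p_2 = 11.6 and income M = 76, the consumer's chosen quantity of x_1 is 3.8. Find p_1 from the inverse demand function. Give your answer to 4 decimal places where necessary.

MU_x_1/MU_x_2 = (0.25·x_2)/(0.75·x_1); tangency sets this equal to p_1/p_2.
So 0.25·p_2·x_2 = 0.75·p_1·x_1; combined with the budget, a share 0.25 of income goes to x_1.
Demand: x_1*(p_1,p_2,M) = 0.25·M/p_1 and x_2* = 0.75·M/p_2.
Set x_1* = 3.8 in the demand function and solve for p_1: p_1 = 5.

p_1 = 5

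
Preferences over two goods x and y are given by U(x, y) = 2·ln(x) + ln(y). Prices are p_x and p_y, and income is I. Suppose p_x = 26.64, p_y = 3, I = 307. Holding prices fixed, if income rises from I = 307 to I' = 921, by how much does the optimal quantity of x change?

The MRS is 2·y/x. Set MRS = p_x/p_y.
Rearranging, p_y·y = (1/2)·p_x·x. Substituting into the budget gives p_x·x·(1 + (1/2)) = I.
Demand: x*(p_x,p_y,I) = 2/3·I/p_x and y* = 1/3·I/p_y.
At p_x=26.64, p_y=3, I=307: x* = 2/3·307/26.64 = 7.6827.
At I' = 921: x* = 23.048. Change: 23.048 − 7.6827 = 15.3654.

Δx* = 15.3654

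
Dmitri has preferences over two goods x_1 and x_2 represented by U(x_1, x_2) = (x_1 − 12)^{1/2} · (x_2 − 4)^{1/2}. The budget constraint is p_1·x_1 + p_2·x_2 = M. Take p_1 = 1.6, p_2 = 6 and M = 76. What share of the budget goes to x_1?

share on x_1 = 0.4684

Let x_1' = x_1−12, x_2' = x_2−4. MRS = x_2'/x_1' = p_1/p_2.
After buying the subsistence bundle (12, 4), a share 0.5 of the remaining income goes to x_1: x_1* = 12 + 0.5·(M − 12p_1 − 4p_2)/p_1.
Discretionary income = 76 − 12·1.6 − 4·6 = 32.8; x_1* = 12 + 0.5·32.8/1.6 = 22.25; x_2* = 4 + 0.5·32.8/6 = 6.7333.
Expenditure on x_1: 1.6·22.25 = 35.6; share = 0.4684.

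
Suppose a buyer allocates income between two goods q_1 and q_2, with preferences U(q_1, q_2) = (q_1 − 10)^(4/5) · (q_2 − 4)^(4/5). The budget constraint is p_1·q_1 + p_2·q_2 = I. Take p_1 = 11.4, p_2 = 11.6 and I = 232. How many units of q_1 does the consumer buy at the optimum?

q_1* = 13.1404

Let q_1' = q_1−10, q_2' = q_2−4. MRS = q_2'/q_1' = p_1/p_2.
After buying the subsistence bundle (10, 4), a share 0.5 of the remaining income goes to q_1: q_1* = 10 + 0.5·(I − 10p_1 − 4p_2)/p_1.
Discretionary income = 232 − 10·11.4 − 4·11.6 = 71.6; q_1* = 10 + 0.5·71.6/11.4 = 13.1404.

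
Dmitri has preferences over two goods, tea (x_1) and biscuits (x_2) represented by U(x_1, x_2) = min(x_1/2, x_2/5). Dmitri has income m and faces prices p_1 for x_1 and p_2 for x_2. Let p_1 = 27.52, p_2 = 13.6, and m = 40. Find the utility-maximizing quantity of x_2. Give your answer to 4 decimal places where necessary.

Leontief preferences: the optimum is at the kink where x_1/2 = x_2/5, i.e. x_2 = (5/2)·x_1.
Budget: p_1·x_1 + p_2·(5/2)·x_1 = m, so (2·p_1 + 5·p_2)·x_1 = 2·m.
Demand: x_1*(p_1,p_2,m) = 2·m/(2·p_1 + 5·p_2), x_2* = 5·m/(2·p_1 + 5·p_2).
Here 2·27.52 + 5·13.6 = 123.04, giving x_2* = 1.6255.

x_2* = 1.6255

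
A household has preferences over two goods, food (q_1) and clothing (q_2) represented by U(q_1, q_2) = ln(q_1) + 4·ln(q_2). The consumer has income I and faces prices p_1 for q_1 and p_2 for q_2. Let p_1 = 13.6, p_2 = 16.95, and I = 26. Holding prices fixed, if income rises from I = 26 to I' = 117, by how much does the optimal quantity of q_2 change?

Δq_2* = 4.295

The MRS is (1/4)·q_2/q_1. Set MRS = p_1/p_2.
So p_2·q_2 = 4·p_1·q_1; combined with the budget, a share 0.2 of income goes to q_1.
Demand: q_1*(p_1,p_2,I) = 0.2·I/p_1 and q_2* = 0.8·I/p_2.
At p_1=13.6, p_2=16.95, I=26: q_2* = 0.8·26/16.95 = 1.2271.
At I' = 117: q_2* = 5.5221. Change: 5.5221 − 1.2271 = 4.295.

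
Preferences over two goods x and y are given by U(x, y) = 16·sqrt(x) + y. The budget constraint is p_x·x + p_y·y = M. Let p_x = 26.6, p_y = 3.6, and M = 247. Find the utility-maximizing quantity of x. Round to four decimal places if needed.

Set MRS = p_x/p_y: 8·x^(−1/2) = p_x/p_y.
Solve: √x = 8·p_y/p_x, so x*(p_x,p_y) = (8·p_y/p_x)², and y* = (M − p_x·x*)/p_y.
Plugging in: x* = (8·3.6/26.6)² = 1.1723.

x* = 1.1723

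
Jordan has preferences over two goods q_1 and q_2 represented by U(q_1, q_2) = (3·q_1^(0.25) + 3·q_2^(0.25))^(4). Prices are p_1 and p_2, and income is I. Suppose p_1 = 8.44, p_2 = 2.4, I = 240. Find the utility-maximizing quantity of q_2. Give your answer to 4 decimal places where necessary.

q_2* = 60.3285

From the CES first-order condition, (q_2/q_1)^(0.75) = p_1/p_2.
Solve for the ratio: q_2/q_1 = [p_1/p_2]^(4/3).
With the ratio pinned down, the budget gives q_1* = I/(p_1 + p_2·(q_2/q_1)) and q_2* = (q_2/q_1)·q_1*.
Numerically q_2/q_1 = 5.347797, so q_1* = 240/(8.44 + 2.4·5.347797) = 11.281 and q_2* = 5.347797·11.281 = 60.3285.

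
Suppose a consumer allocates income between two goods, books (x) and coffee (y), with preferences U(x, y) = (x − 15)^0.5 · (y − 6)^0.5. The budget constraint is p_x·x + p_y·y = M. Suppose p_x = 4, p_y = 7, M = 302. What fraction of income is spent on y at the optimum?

share on y = 0.4702

This is Cobb-Douglas in (x−15, y−6): tangency gives 0.5·p_y·(y−6) = 0.5·p_x·(x−15).
After buying the subsistence bundle (15, 6), a share 0.5 of the remaining income goes to x: x* = 15 + 0.5·(M − 15p_x − 6p_y)/p_x.
Discretionary income = 302 − 15·4 − 6·7 = 200; x* = 15 + 0.5·200/4 = 40; y* = 6 + 0.5·200/7 = 20.2857.
Expenditure on y: 7·20.2857 = 142; share = 0.4702.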